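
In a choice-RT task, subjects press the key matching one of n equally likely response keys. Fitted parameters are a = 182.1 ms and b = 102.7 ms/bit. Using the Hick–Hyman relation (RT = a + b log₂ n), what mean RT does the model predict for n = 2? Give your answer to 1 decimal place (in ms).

log₂(2) = 1 bits, so RT = 182.1 + 102.7 × 1 ≈ 284.800 ms.

284.8 ms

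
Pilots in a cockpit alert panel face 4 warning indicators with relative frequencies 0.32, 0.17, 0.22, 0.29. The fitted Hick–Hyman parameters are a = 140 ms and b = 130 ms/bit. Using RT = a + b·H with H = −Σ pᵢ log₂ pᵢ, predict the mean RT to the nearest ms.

395 ms

H = 0.32·log₂(1/0.32) + 0.17·log₂(1/0.17) + 0.22·log₂(1/0.22) + 0.29·log₂(1/0.29) = 1.9591 bits.
RT = 140 + 130 × 1.9591 = 394.68 ms.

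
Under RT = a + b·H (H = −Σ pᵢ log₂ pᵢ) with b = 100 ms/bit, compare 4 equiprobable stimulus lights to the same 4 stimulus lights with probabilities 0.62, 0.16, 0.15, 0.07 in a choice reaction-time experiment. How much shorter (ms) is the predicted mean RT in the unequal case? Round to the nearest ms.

The RT saving is b·ΔH. Equiprobable H₀ = log₂(4) = 2.0000 bits; with the given probabilities H = 1.5297 bits.
b·(H₀ − H) = 100 × (2.0000 − 1.5297) = 47.03 ms.

47 ms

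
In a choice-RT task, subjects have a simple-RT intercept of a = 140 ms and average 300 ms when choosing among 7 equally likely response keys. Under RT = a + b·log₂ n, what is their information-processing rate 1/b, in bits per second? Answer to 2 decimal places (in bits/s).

17.55 bits/s

Choice component = 300 − 140 = 160 ms over log₂(7) = 2.8074 bits.
b = 160 / 2.8074 = 56.993 ms/bit, so 1/b = 17.546 bits/s.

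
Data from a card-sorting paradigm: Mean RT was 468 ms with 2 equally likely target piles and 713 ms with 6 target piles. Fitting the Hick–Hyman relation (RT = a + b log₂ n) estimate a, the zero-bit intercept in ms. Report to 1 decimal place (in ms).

313.4 ms

b = (RT₂ − RT₁)/(log₂ n₂ − log₂ n₁) = (713 − 468)/(2.5850 − 1) = 154.578 ms/bit.
a = RT₁ − b·log₂ n₁ = 468 − 154.578 × 1 = 313.422 ms.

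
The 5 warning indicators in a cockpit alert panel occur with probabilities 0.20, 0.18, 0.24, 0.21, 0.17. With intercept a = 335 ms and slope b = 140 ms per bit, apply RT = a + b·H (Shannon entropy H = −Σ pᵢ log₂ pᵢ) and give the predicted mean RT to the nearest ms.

H = 0.20·log₂(1/0.20) + 0.18·log₂(1/0.18) + 0.24·log₂(1/0.24) + 0.21·log₂(1/0.21) + 0.17·log₂(1/0.17) = 2.3112 bits.
RT = 335 + 140 × 2.3112 = 658.57 ms.

659 ms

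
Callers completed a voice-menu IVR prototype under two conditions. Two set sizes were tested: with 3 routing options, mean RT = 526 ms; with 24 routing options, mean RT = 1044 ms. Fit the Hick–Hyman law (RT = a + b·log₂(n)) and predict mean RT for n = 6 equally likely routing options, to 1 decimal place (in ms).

698.7 ms

Fit slope and intercept:
  b = (1044 − 526) / (log₂ 24 − log₂ 3) = 518 / (4.5850 − 1.5850) = 172.667 ms/bit
  a = 526 − 172.667 × 1.5850 = 252.330 ms
Then RT(6) = 252.330 + 172.667 × log₂ 6 = 252.330 + 172.667 × 2.5850 ≈ 698.667 ms.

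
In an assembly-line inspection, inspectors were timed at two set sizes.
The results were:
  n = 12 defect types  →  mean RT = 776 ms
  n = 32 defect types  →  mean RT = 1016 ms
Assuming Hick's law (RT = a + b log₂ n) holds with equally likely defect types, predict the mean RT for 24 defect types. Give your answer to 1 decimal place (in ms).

With log₂ n on the abscissa the relation is linear; from the two conditions:
  b = (1016 − 776) / (log₂ 32 − log₂ 12) = 240 / (5 − 3.5850) = 169.607 ms/bit
  a = 776 − 169.607 × 3.5850 = 167.966 ms
Then RT(24) = 167.966 + 169.607 × log₂ 24 = 167.966 + 169.607 × 4.5850 ≈ 945.607 ms.

945.6 ms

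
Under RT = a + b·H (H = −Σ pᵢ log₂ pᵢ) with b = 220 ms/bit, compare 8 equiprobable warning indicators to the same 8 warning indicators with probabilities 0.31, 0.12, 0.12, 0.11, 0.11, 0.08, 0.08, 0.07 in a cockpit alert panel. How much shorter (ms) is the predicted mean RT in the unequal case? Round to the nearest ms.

Equiprobable entropy H₀ = log₂ 8 = 3.0000 bits.
Skewed entropy H = −Σ pᵢ log₂ pᵢ = 2.8101 bits.
ΔRT = b·(H₀ − H) = 220 × 0.1899 = 41.78 ms.

42 ms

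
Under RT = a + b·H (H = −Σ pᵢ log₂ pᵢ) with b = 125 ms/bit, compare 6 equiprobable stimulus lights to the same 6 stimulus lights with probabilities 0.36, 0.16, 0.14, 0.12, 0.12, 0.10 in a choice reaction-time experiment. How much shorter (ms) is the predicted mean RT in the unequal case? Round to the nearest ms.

Equiprobable entropy H₀ = log₂ 6 = 2.5850 bits.
Skewed entropy H = −Σ pᵢ log₂ pᵢ = 2.4171 bits.
ΔRT = b·(H₀ − H) = 125 × 0.1679 = 20.99 ms.

21 ms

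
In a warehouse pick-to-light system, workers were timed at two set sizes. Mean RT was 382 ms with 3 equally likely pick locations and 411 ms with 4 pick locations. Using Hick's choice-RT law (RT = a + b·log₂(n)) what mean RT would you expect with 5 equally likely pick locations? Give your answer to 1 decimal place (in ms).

433.5 ms

With log₂ n on the abscissa the relation is linear; from the two conditions:
  b = (411 − 382) / (log₂ 4 − log₂ 3) = 29 / (2 − 1.5850) = 69.873 ms/bit
  a = 382 − 69.873 × 1.5850 = 271.254 ms
Then RT(5) = 271.254 + 69.873 × log₂ 5 = 271.254 + 69.873 × 2.3219 ≈ 433.494 ms.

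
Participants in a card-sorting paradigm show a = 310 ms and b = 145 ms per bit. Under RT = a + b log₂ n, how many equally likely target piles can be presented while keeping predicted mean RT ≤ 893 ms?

145·log₂ n ≤ 893 − 310 = 583, giving log₂ n ≤ 4.0207 and n ≤ 16.231. The largest whole number is 16.

16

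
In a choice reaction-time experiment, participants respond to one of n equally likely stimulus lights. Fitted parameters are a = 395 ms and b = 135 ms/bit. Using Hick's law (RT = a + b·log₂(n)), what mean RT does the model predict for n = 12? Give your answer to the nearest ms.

log₂(12) = 3.5850 bits, so RT = 395 + 135 × 3.5850 ≈ 878.970 ms.

879 ms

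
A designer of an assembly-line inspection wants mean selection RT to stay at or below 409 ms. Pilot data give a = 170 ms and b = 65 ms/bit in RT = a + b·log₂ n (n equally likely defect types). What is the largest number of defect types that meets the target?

12

Information budget: (409 − 170)/65 = 3.6769 bits, so n ≤ 2^3.6769 = 12.790 → at most 12.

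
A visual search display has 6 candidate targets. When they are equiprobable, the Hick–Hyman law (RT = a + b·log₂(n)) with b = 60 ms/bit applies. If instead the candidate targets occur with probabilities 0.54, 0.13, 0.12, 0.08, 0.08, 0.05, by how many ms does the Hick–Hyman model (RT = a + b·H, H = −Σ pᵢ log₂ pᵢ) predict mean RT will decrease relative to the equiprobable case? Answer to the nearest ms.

33 ms

The RT saving is b·ΔH. Equiprobable H₀ = log₂(6) = 2.5850 bits; with the given probabilities H = 2.0289 bits.
b·(H₀ − H) = 60 × (2.5850 − 2.0289) = 33.37 ms.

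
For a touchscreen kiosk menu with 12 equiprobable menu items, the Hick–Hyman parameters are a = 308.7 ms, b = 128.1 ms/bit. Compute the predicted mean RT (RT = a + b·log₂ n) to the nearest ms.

log₂(12) = 3.5850 bits, so RT = 308.7 + 128.1 × 3.5850 ≈ 767.934 ms.

768 ms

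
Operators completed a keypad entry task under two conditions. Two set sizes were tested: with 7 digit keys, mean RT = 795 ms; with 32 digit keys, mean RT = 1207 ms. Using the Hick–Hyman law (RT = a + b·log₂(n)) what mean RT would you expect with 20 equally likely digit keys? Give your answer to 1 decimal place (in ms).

1079.6 ms

With log₂ n on the abscissa the relation is linear; from the two conditions:
  b = (1207 − 795) / (log₂ 32 − log₂ 7) = 412 / (5 − 2.8074) = 187.901 ms/bit
  a = 795 − 187.901 × 2.8074 = 267.495 ms
Then RT(20) = 267.495 + 187.901 × log₂ 20 = 267.495 + 187.901 × 4.3219 ≈ 1079.590 ms.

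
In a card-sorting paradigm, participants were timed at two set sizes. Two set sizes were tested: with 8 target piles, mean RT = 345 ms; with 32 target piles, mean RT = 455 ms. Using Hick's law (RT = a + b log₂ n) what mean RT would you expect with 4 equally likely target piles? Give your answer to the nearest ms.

290 ms

Fit slope and intercept:
  b = (455 − 345) / (log₂ 32 − log₂ 8) = 110 / (5 − 3) = 55 ms/bit
  a = 345 − 55 × 3 = 180 ms
Then RT(4) = 180 + 55 × log₂ 4 = 180 + 55 × 2 ≈ 290.000 ms.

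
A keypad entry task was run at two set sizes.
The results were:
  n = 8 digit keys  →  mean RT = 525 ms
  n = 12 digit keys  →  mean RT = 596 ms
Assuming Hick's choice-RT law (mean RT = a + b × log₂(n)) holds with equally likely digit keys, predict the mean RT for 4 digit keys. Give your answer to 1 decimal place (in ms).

403.6 ms

Fit slope and intercept:
  b = (596 − 525) / (log₂ 12 − log₂ 8) = 71 / (3.5850 − 3) = 121.375 ms/bit
  a = 525 − 121.375 × 3 = 160.874 ms
Then RT(4) = 160.874 + 121.375 × log₂ 4 = 160.874 + 121.375 × 2 ≈ 403.625 ms.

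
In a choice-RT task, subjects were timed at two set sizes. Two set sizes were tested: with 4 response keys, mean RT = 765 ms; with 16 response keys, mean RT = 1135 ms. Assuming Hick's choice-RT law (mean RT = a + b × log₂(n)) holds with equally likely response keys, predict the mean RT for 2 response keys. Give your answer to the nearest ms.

Fit slope and intercept:
  b = (1135 − 765) / (log₂ 16 − log₂ 4) = 370 / (4 − 2) = 185 ms/bit
  a = 765 − 185 × 2 = 395 ms
Then RT(2) = 395 + 185 × log₂ 2 = 395 + 185 × 1 ≈ 580.000 ms.

580 ms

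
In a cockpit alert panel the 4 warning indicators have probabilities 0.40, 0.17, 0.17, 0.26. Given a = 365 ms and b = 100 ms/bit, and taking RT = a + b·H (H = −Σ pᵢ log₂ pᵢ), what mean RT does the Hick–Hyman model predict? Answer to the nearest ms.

555 ms

H = 0.40·log₂(1/0.40) + 0.17·log₂(1/0.17) + 0.17·log₂(1/0.17) + 0.26·log₂(1/0.26) = 1.9032 bits.
RT = 365 + 100 × 1.9032 = 555.32 ms.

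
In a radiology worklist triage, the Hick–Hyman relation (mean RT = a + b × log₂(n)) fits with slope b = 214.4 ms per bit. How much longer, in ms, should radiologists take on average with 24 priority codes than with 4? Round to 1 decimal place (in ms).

554.2 ms

The intercept a cancels: ΔRT = b·(log₂ n₂ − log₂ n₁) = b·log₂(n₂/n₁).
log₂(24) − log₂(4) = 4.5850 − 2 = 2.5850.
ΔRT = 214.4 × 2.5850 = 554.216 ms.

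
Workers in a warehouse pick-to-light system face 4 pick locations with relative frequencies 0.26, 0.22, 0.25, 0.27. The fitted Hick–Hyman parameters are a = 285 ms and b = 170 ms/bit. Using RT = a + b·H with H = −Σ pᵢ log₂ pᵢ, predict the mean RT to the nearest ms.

624 ms

Entropy contributions −pᵢ log₂ pᵢ: 0.5053, 0.4806, 0.5000, 0.5100; sum H = 1.9959 bits.
RT = a + bH = 285 + 170·1.9959 = 624.30 ms.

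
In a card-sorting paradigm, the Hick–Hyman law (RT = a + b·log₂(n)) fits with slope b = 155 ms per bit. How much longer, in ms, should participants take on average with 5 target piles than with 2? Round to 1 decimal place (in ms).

The intercept a cancels: ΔRT = b·(log₂ n₂ − log₂ n₁) = b·log₂(n₂/n₁).
log₂(5) − log₂(2) = 2.3219 − 1 = 1.3219.
ΔRT = 155 × 1.3219 = 204.899 ms.

204.9 ms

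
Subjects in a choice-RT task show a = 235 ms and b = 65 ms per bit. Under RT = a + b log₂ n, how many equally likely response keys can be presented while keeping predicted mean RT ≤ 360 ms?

3

Set 235 + 65·log₂ n ≤ 360 → log₂ n ≤ (360 − 235)/65 = 1.9231.
So n ≤ 2^1.9231 = 3.792; the largest integer n is 3.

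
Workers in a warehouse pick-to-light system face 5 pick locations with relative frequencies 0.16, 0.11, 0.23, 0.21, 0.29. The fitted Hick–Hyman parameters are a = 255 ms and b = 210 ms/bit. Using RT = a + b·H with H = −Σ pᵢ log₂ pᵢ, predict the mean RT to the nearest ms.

H = 0.16·log₂(1/0.16) + 0.11·log₂(1/0.11) + 0.23·log₂(1/0.23) + 0.21·log₂(1/0.21) + 0.29·log₂(1/0.29) = 2.2517 bits.
RT = 255 + 210 × 2.2517 = 727.86 ms.

728 ms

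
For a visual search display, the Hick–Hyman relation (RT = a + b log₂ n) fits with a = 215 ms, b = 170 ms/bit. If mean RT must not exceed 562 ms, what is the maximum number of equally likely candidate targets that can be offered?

4

170·log₂ n ≤ 562 − 215 = 347, giving log₂ n ≤ 2.0412 and n ≤ 4.116. The largest whole number is 4.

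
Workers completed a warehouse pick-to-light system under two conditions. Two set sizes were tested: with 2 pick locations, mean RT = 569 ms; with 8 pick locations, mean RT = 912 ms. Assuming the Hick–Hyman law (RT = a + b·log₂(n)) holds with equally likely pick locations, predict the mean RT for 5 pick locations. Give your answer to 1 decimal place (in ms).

795.7 ms

Fit slope and intercept:
  b = (912 − 569) / (log₂ 8 − log₂ 2) = 343 / (3 − 1) = 171.500 ms/bit
  a = 569 − 171.500 × 1 = 397.500 ms
Then RT(5) = 397.500 + 171.500 × log₂ 5 = 397.500 + 171.500 × 2.3219 ≈ 795.711 ms.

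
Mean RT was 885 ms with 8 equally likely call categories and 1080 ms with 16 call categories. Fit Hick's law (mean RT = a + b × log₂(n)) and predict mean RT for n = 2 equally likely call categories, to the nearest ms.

495 ms

RT is linear in log₂ n, so two points fix the line:
  b = (1080 − 885) / (log₂ 16 − log₂ 8) = 195 / (4 − 3) = 195 ms/bit
  a = 885 − 195 × 3 = 300 ms
Then RT(2) = 300 + 195 × log₂ 2 = 300 + 195 × 1 ≈ 495.000 ms.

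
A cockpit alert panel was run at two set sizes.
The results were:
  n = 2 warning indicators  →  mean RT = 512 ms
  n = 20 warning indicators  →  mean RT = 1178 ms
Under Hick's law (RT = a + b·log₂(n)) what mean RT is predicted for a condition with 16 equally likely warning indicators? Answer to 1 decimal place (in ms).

RT is linear in log₂ n, so two points fix the line:
  b = (1178 − 512) / (log₂ 20 − log₂ 2) = 666 / (4.3219 − 1) = 200.486 ms/bit
  a = 512 − 200.486 × 1 = 311.514 ms
Then RT(16) = 311.514 + 200.486 × log₂ 16 = 311.514 + 200.486 × 4 ≈ 1113.458 ms.

1113.5 ms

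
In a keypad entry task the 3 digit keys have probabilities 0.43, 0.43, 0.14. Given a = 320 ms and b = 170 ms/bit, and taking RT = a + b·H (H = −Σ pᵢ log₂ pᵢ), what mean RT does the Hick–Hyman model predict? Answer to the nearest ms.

Entropy contributions −pᵢ log₂ pᵢ: 0.5236, 0.5236, 0.3971; sum H = 1.4442 bits.
RT = a + bH = 320 + 170·1.4442 = 565.52 ms.

566 ms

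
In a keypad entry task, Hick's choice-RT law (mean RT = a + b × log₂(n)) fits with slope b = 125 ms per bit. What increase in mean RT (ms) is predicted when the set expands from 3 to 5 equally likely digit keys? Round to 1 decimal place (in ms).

92.1 ms

ΔRT = (a + b log₂ n₂) − (a + b log₂ n₁) = b·(log₂ n₂ − log₂ n₁).
log₂(5) − log₂(3) = 2.3219 − 1.5850 = 0.7370.
ΔRT = 125 × 0.7370 = 92.121 ms.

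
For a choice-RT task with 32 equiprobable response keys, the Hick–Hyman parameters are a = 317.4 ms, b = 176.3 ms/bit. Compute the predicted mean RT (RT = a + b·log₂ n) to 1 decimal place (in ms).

log₂(32) = 5 bits, so RT = 317.4 + 176.3 × 5 ≈ 1198.900 ms.

1198.9 ms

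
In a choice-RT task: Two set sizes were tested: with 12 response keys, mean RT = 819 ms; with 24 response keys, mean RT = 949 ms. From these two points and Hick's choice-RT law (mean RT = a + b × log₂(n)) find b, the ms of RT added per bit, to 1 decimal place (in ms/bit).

Slope: b = (949 − 819) / (log₂ 24 − log₂ 12) = 130/1.0000 = 130.000 ms/bit.

130.0 ms/bit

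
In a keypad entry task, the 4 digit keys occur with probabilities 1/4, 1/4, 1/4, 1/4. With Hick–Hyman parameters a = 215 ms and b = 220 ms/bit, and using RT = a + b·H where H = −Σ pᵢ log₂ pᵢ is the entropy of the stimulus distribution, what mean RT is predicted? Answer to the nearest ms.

655 ms

Each term −pᵢ log₂ pᵢ: 0.25·2 + 0.25·2 + 0.25·2 + 0.25·2; summed, H = 2.000 bits.
Mean RT = a + bH = 215 + 220·2.000 = 655.00 ms.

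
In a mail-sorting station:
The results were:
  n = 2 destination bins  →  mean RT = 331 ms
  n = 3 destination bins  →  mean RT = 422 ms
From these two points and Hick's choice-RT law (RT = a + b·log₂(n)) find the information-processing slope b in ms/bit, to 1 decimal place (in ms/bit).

Slope: b = (422 − 331) / (log₂ 3 − log₂ 2) = 91/0.5850 = 155.566 ms/bit.

155.6 ms/bit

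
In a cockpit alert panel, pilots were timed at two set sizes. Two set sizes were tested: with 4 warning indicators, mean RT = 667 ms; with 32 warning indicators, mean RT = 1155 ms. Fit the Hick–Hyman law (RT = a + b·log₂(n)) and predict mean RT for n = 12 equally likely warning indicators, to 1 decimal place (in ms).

924.8 ms

Fit slope and intercept:
  b = (1155 − 667) / (log₂ 32 − log₂ 4) = 488 / (5 − 2) = 162.667 ms/bit
  a = 667 − 162.667 × 2 = 341.667 ms
Then RT(12) = 341.667 + 162.667 × log₂ 12 = 341.667 + 162.667 × 3.5850 ≈ 924.821 ms.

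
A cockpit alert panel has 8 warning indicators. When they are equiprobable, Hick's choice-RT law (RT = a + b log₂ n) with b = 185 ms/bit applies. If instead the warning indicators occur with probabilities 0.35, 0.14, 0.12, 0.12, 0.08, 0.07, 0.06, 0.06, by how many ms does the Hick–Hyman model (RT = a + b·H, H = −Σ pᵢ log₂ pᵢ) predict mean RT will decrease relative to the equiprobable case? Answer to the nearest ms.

54 ms

The RT saving is b·ΔH. Equiprobable H₀ = log₂(8) = 3.0000 bits; with the given probabilities H = 2.7085 bits.
b·(H₀ − H) = 185 × (3.0000 − 2.7085) = 53.93 ms.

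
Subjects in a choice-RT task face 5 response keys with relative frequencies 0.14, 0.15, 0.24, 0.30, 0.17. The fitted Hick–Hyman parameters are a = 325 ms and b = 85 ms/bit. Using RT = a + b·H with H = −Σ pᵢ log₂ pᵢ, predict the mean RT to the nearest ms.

Entropy contributions −pᵢ log₂ pᵢ: 0.3971, 0.4105, 0.4941, 0.5211, 0.4346; sum H = 2.2575 bits.
RT = a + bH = 325 + 85·2.2575 = 516.88 ms.

517 ms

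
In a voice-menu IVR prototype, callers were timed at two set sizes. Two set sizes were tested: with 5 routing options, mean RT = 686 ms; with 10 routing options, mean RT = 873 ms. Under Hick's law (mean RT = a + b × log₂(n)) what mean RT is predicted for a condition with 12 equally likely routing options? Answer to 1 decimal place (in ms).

922.2 ms

Fit slope and intercept:
  b = (873 − 686) / (log₂ 10 − log₂ 5) = 187 / (3.3219 − 2.3219) = 187.000 ms/bit
  a = 686 − 187.000 × 2.3219 = 251.799 ms
Then RT(12) = 251.799 + 187.000 × log₂ 12 = 251.799 + 187.000 × 3.5850 ≈ 922.187 ms.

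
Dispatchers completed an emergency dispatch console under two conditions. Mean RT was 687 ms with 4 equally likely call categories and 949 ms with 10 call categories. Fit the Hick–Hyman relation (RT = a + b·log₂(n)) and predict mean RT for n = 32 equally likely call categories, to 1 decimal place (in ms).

Fit slope and intercept:
  b = (949 − 687) / (log₂ 10 − log₂ 4) = 262 / (3.3219 − 2) = 198.195 ms/bit
  a = 687 − 198.195 × 2 = 290.609 ms
Then RT(32) = 290.609 + 198.195 × log₂ 32 = 290.609 + 198.195 × 5 ≈ 1281.586 ms.

1281.6 ms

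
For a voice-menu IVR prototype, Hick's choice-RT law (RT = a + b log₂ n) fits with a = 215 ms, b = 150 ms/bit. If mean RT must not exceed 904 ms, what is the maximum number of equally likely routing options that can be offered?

Information budget: (904 − 215)/150 = 4.5933 bits, so n ≤ 2^4.5933 = 24.140 → at most 24.

24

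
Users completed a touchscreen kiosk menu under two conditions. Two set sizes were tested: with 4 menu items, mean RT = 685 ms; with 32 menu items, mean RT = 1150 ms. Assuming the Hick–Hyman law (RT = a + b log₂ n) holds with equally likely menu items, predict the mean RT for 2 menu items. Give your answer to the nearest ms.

530 ms

With log₂ n on the abscissa the relation is linear; from the two conditions:
  b = (1150 − 685) / (log₂ 32 − log₂ 4) = 465 / (5 − 2) = 155 ms/bit
  a = 685 − 155 × 2 = 375 ms
Then RT(2) = 375 + 155 × log₂ 2 = 375 + 155 × 1 ≈ 530.000 ms.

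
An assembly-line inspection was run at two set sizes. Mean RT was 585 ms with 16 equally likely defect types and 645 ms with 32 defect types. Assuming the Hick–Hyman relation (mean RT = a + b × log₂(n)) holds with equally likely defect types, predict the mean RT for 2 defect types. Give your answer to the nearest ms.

With log₂ n on the abscissa the relation is linear; from the two conditions:
  b = (645 − 585) / (log₂ 32 − log₂ 16) = 60 / (5 − 4) = 60 ms/bit
  a = 585 − 60 × 4 = 345 ms
Then RT(2) = 345 + 60 × log₂ 2 = 345 + 60 × 1 ≈ 405.000 ms.

405 ms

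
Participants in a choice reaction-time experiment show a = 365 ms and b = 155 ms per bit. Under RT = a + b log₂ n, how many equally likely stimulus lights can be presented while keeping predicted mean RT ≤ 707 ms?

Information budget: (707 − 365)/155 = 2.2065 bits, so n ≤ 2^2.2065 = 4.615 → at most 4.

4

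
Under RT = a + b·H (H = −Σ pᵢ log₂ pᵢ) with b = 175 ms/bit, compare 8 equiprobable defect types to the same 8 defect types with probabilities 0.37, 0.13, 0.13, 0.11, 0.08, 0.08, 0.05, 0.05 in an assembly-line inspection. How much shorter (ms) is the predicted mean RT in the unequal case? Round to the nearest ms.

The RT saving is b·ΔH. Equiprobable H₀ = log₂(8) = 3.0000 bits; with the given probabilities H = 2.6615 bits.
b·(H₀ − H) = 175 × (3.0000 − 2.6615) = 59.24 ms.

59 ms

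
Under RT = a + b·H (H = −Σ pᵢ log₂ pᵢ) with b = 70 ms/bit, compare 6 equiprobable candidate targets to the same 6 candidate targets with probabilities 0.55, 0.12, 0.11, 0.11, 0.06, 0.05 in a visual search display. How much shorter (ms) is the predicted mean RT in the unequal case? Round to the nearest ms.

Equiprobable entropy H₀ = log₂ 6 = 2.5850 bits.
Skewed entropy H = −Σ pᵢ log₂ pᵢ = 2.0016 bits.
ΔRT = b·(H₀ − H) = 70 × 0.5833 = 40.83 ms.

41 ms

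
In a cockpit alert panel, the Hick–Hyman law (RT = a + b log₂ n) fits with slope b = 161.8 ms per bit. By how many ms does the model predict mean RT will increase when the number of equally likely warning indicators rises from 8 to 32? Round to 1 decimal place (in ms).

The intercept a cancels: ΔRT = b·(log₂ n₂ − log₂ n₁) = b·log₂(n₂/n₁).
log₂(32) − log₂(8) = log₂(32/8) = log₂(4) = 2.
ΔRT = 161.8 × 2.0000 = 323.600 ms.

323.6 ms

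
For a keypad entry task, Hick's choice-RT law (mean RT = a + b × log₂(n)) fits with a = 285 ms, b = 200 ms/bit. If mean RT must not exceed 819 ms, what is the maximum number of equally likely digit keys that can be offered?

Set 285 + 200·log₂ n ≤ 819 → log₂ n ≤ (819 − 285)/200 = 2.6700.
So n ≤ 2^2.6700 = 6.364; the largest integer n is 6.

6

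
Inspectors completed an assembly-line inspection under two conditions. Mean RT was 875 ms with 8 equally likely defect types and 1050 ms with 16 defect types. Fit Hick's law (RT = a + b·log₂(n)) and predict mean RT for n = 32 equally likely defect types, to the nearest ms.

Solve the two-equation system in a and b:
  b = (1050 − 875) / (log₂ 16 − log₂ 8) = 175 / (4 − 3) = 175 ms/bit
  a = 875 − 175 × 3 = 350 ms
Then RT(32) = 350 + 175 × log₂ 32 = 350 + 175 × 5 ≈ 1225.000 ms.

1225 ms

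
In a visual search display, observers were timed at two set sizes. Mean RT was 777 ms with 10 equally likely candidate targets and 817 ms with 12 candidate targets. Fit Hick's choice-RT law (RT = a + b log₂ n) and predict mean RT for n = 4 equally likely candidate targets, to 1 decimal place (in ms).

RT is linear in log₂ n, so two points fix the line:
  b = (817 − 777) / (log₂ 12 − log₂ 10) = 40 / (3.5850 − 3.3219) = 152.071 ms/bit
  a = 777 − 152.071 × 3.3219 = 271.830 ms
Then RT(4) = 271.830 + 152.071 × log₂ 4 = 271.830 + 152.071 × 2 ≈ 575.973 ms.

576.0 ms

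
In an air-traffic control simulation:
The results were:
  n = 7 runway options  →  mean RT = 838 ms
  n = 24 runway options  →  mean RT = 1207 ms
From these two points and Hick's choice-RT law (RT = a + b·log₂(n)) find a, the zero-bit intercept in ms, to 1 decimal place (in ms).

Slope: b = (1207 − 838) / (log₂ 24 − log₂ 7) = 369/1.7776 = 207.582 ms/bit.
Intercept: a = 838 − 207.582·log₂(7) = 255.243 ms.

255.2 ms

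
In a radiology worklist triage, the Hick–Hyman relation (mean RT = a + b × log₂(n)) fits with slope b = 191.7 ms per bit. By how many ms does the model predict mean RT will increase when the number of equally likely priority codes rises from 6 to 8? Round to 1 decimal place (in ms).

ΔRT = (a + b log₂ n₂) − (a + b log₂ n₁) = b·(log₂ n₂ − log₂ n₁).
log₂(8) − log₂(6) = 3 − 2.5850 = 0.4150.
ΔRT = 191.7 × 0.4150 = 79.563 ms.

79.6 ms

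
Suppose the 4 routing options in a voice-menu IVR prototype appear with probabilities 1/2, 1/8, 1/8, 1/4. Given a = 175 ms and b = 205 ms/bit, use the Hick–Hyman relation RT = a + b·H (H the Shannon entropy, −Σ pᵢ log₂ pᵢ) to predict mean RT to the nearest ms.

Each term −pᵢ log₂ pᵢ: 0.5·1 + 0.125·3 + 0.125·3 + 0.25·2; summed, H = 1.750 bits.
Mean RT = a + bH = 175 + 205·1.750 = 533.75 ms.

534 ms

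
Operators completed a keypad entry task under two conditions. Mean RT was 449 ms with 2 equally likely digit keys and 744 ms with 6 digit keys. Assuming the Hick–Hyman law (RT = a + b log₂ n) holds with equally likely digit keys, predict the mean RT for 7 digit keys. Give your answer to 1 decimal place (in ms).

With log₂ n on the abscissa the relation is linear; from the two conditions:
  b = (744 − 449) / (log₂ 6 − log₂ 2) = 295 / (2.5850 − 1) = 186.124 ms/bit
  a = 449 − 186.124 × 1 = 262.876 ms
Then RT(7) = 262.876 + 186.124 × log₂ 7 = 262.876 + 186.124 × 2.8074 ≈ 785.393 ms.

785.4 ms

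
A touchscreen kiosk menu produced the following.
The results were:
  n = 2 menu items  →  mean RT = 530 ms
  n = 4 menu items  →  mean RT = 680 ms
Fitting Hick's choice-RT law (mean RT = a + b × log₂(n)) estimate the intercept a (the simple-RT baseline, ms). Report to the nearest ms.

The slope on a log₂ axis is (680 − 530) / (2 − 1) = 150 ms/bit.
Intercept: a = 530 − 150·log₂(2) = 380.000 ms.

380 ms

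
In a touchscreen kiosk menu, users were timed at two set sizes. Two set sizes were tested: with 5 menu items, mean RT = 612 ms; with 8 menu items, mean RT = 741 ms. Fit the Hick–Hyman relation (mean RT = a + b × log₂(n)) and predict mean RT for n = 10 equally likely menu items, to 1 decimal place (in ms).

802.2 ms

With log₂ n on the abscissa the relation is linear; from the two conditions:
  b = (741 − 612) / (log₂ 8 − log₂ 5) = 129 / (3 − 2.3219) = 190.245 ms/bit
  a = 612 − 190.245 × 2.3219 = 170.264 ms
Then RT(10) = 170.264 + 190.245 × log₂ 10 = 170.264 + 190.245 × 3.3219 ≈ 802.245 ms.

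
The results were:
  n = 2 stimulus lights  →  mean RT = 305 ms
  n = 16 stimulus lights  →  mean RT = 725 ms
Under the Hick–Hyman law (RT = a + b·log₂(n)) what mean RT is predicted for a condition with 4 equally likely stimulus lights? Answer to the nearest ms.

Solve the two-equation system in a and b:
  b = (725 − 305) / (log₂ 16 − log₂ 2) = 420 / (4 − 1) = 140 ms/bit
  a = 305 − 140 × 1 = 165 ms
Then RT(4) = 165 + 140 × log₂ 4 = 165 + 140 × 2 ≈ 445.000 ms.

445 ms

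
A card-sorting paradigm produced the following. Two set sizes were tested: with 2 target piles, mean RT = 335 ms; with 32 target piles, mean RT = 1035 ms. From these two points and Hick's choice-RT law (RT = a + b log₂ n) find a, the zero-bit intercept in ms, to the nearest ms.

160 ms

Slope: b = (1035 − 335) / (log₂ 32 − log₂ 2) = 700/4.0000 = 175 ms/bit.
a = RT₁ − b·log₂ n₁ = 335 − 175 × 1 = 160.000 ms.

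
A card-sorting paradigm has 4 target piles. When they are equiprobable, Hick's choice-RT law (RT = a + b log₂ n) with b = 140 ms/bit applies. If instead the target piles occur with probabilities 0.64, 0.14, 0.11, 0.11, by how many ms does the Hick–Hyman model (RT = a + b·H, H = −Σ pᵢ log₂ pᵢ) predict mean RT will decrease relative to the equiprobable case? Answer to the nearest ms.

69 ms

Equiprobable entropy H₀ = log₂ 4 = 2.0000 bits.
Skewed entropy H = −Σ pᵢ log₂ pᵢ = 1.5098 bits.
ΔRT = b·(H₀ − H) = 140 × 0.4902 = 68.63 ms.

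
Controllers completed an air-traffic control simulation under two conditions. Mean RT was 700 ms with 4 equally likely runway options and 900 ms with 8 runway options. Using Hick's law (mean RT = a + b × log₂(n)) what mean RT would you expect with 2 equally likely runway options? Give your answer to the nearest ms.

500 ms

With log₂ n on the abscissa the relation is linear; from the two conditions:
  b = (900 − 700) / (log₂ 8 − log₂ 4) = 200 / (3 − 2) = 200 ms/bit
  a = 700 − 200 × 2 = 300 ms
Then RT(2) = 300 + 200 × log₂ 2 = 300 + 200 × 1 ≈ 500.000 ms.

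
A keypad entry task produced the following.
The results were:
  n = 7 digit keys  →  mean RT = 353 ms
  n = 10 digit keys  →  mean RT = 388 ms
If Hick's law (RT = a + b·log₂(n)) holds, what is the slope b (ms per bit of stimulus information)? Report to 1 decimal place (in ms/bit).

68.0 ms/bit

The slope on a log₂ axis is (388 − 353) / (3.3219 − 2.8074) = 68.018 ms/bit.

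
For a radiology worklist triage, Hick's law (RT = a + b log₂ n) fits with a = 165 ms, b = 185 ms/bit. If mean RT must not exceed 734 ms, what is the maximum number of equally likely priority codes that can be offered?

8

Information budget: (734 − 165)/185 = 3.0757 bits, so n ≤ 2^3.0757 = 8.431 → at most 8.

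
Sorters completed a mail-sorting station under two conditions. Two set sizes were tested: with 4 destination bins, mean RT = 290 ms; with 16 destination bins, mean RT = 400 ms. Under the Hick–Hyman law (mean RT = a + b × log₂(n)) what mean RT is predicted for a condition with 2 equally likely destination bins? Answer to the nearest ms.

235 ms

Solve the two-equation system in a and b:
  b = (400 − 290) / (log₂ 16 − log₂ 4) = 110 / (4 − 2) = 55 ms/bit
  a = 290 − 55 × 2 = 180 ms
Then RT(2) = 180 + 55 × log₂ 2 = 180 + 55 × 1 ≈ 235.000 ms.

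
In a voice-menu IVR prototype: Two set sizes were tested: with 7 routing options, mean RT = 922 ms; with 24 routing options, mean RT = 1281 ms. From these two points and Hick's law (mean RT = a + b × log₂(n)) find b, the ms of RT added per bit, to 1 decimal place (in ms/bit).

Slope: b = (1281 − 922) / (log₂ 24 − log₂ 7) = 359/1.7776 = 201.957 ms/bit.

202.0 ms/bit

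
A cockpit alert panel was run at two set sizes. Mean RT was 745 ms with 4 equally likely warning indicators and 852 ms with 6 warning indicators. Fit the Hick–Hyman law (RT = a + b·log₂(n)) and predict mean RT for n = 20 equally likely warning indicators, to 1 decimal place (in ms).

1169.7 ms

With log₂ n on the abscissa the relation is linear; from the two conditions:
  b = (852 − 745) / (log₂ 6 − log₂ 4) = 107 / (2.5850 − 2) = 182.918 ms/bit
  a = 745 − 182.918 × 2 = 379.165 ms
Then RT(20) = 379.165 + 182.918 × log₂ 20 = 379.165 + 182.918 × 4.3219 ≈ 1169.722 ms.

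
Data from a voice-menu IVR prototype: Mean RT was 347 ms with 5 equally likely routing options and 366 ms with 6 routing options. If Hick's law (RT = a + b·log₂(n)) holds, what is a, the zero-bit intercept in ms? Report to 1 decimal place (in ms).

179.3 ms

b = (RT₂ − RT₁)/(log₂ n₂ − log₂ n₁) = (366 − 347)/(2.5850 − 2.3219) = 72.234 ms/bit.
Intercept: a = 347 − 72.234·log₂(5) = 179.278 ms.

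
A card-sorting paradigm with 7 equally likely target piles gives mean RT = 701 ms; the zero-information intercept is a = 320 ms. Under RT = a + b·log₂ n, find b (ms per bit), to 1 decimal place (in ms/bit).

135.7 ms/bit

7 alternatives carry log₂ 7 = 2.8074 bits; the choice cost is 701 − 320 = 381 ms, so b = 381/2.8074 = 135.715 ms/bit.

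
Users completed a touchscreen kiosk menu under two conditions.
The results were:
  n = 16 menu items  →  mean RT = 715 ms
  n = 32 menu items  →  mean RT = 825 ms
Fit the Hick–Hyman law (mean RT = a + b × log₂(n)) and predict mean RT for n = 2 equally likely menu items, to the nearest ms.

RT is linear in log₂ n, so two points fix the line:
  b = (825 − 715) / (log₂ 32 − log₂ 16) = 110 / (5 − 4) = 110 ms/bit
  a = 715 − 110 × 4 = 275 ms
Then RT(2) = 275 + 110 × log₂ 2 = 275 + 110 × 1 ≈ 385.000 ms.

385 ms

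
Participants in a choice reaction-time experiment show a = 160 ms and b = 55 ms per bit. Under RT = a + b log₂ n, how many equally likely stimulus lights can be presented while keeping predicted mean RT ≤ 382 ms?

Information budget: (382 − 160)/55 = 4.0364 bits, so n ≤ 2^4.0364 = 16.408 → at most 16.

16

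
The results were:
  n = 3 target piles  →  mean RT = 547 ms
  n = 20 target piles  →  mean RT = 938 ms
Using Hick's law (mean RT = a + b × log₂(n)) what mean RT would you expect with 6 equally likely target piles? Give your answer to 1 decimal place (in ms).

Solve the two-equation system in a and b:
  b = (938 − 547) / (log₂ 20 − log₂ 3) = 391 / (4.3219 − 1.5850) = 142.859 ms/bit
  a = 547 − 142.859 × 1.5850 = 320.574 ms
Then RT(6) = 320.574 + 142.859 × log₂ 6 = 320.574 + 142.859 × 2.5850 ≈ 689.859 ms.

689.9 ms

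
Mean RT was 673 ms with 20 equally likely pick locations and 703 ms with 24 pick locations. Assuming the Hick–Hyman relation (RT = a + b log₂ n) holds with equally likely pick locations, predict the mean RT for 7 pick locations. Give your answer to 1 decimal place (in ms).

500.3 ms

Fit slope and intercept:
  b = (703 − 673) / (log₂ 24 − log₂ 20) = 30 / (4.5850 − 4.3219) = 114.054 ms/bit
  a = 673 − 114.054 × 4.3219 = 180.069 ms
Then RT(7) = 180.069 + 114.054 × log₂ 7 = 180.069 + 114.054 × 2.8074 ≈ 500.258 ms.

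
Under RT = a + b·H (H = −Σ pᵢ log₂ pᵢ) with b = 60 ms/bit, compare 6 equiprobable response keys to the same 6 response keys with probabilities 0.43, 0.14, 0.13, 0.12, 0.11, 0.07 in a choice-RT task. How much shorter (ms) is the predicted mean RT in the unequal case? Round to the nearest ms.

Equiprobable entropy H₀ = log₂ 6 = 2.5850 bits.
Skewed entropy H = −Σ pᵢ log₂ pᵢ = 2.2892 bits.
ΔRT = b·(H₀ − H) = 60 × 0.2957 = 17.74 ms.

18 ms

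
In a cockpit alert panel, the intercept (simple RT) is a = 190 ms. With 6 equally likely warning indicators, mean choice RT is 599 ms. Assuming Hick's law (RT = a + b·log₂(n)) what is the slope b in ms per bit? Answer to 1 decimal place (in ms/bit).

158.2 ms/bit

6 alternatives carry log₂ 6 = 2.5850 bits; the choice cost is 599 − 190 = 409 ms, so b = 409/2.5850 = 158.223 ms/bit.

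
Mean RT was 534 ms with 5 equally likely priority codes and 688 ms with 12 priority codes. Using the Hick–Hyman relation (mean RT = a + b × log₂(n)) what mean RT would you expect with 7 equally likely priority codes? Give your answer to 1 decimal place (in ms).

Fit slope and intercept:
  b = (688 − 534) / (log₂ 12 − log₂ 5) = 154 / (3.5850 − 2.3219) = 121.929 ms/bit
  a = 534 − 121.929 × 2.3219 = 250.891 ms
Then RT(7) = 250.891 + 121.929 × log₂ 7 = 250.891 + 121.929 × 2.8074 ≈ 593.187 ms.

593.2 ms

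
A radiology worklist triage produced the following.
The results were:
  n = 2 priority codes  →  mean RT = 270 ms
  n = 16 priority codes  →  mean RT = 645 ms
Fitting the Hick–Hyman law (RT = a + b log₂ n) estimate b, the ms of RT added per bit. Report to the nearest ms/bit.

125 ms/bit

b = (RT₂ − RT₁)/(log₂ n₂ − log₂ n₁) = (645 − 270)/(4 − 1) = 125 ms/bit.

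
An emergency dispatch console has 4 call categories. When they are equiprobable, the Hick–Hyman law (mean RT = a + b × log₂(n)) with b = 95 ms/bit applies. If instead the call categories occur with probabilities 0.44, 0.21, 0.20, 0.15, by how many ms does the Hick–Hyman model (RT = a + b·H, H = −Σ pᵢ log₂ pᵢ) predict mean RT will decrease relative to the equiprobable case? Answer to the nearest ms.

12 ms

The RT saving is b·ΔH. Equiprobable H₀ = log₂(4) = 2.0000 bits; with the given probabilities H = 1.8689 bits.
b·(H₀ − H) = 95 × (2.0000 − 1.8689) = 12.45 ms.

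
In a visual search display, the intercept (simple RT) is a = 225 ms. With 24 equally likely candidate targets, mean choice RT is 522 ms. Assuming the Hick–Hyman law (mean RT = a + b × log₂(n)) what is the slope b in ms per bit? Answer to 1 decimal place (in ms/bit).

b = (522 − 225) / log₂(24) = 297 / 4.5850 = 64.777 ms/bit.

64.8 ms/bit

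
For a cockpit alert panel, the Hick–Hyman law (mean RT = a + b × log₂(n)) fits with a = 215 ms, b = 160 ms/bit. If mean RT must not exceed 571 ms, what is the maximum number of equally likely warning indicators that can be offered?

160·log₂ n ≤ 571 − 215 = 356, giving log₂ n ≤ 2.2250 and n ≤ 4.675. The largest whole number is 4.

4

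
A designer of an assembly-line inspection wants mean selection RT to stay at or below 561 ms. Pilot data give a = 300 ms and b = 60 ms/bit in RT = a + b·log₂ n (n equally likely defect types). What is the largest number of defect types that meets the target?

Information budget: (561 − 300)/60 = 4.3500 bits, so n ≤ 2^4.3500 = 20.393 → at most 20.

20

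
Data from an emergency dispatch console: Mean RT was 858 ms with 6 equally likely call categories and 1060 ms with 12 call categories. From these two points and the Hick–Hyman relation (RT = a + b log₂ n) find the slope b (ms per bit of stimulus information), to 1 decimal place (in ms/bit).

Slope: b = (1060 − 858) / (log₂ 12 − log₂ 6) = 202/1.0000 = 202.000 ms/bit.

202.0 ms/bit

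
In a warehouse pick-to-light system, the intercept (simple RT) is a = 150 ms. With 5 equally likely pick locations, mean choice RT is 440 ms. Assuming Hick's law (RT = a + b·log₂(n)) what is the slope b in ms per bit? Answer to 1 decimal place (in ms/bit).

124.9 ms/bit

5 alternatives carry log₂ 5 = 2.3219 bits; the choice cost is 440 − 150 = 290 ms, so b = 290/2.3219 = 124.896 ms/bit.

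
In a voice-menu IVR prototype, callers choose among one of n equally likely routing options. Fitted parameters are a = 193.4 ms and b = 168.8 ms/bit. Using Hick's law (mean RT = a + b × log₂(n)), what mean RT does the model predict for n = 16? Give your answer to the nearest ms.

869 ms

log₂(16) = 4 bits, so RT = 193.4 + 168.8 × 4 ≈ 868.600 ms.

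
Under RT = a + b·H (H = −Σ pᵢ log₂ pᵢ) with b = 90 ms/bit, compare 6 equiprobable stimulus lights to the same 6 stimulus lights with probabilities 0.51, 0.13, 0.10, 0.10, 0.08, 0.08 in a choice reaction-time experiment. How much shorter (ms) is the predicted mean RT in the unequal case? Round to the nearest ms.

41 ms

The RT saving is b·ΔH. Equiprobable H₀ = log₂(6) = 2.5850 bits; with the given probabilities H = 2.1255 bits.
b·(H₀ − H) = 90 × (2.5850 − 2.1255) = 41.35 ms.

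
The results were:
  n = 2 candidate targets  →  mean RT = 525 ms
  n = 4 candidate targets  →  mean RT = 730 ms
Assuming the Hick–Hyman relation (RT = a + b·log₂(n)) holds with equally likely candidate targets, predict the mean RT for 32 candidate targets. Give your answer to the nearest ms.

1345 ms

Solve the two-equation system in a and b:
  b = (730 − 525) / (log₂ 4 − log₂ 2) = 205 / (2 − 1) = 205 ms/bit
  a = 525 − 205 × 1 = 320 ms
Then RT(32) = 320 + 205 × log₂ 32 = 320 + 205 × 5 ≈ 1345.000 ms.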